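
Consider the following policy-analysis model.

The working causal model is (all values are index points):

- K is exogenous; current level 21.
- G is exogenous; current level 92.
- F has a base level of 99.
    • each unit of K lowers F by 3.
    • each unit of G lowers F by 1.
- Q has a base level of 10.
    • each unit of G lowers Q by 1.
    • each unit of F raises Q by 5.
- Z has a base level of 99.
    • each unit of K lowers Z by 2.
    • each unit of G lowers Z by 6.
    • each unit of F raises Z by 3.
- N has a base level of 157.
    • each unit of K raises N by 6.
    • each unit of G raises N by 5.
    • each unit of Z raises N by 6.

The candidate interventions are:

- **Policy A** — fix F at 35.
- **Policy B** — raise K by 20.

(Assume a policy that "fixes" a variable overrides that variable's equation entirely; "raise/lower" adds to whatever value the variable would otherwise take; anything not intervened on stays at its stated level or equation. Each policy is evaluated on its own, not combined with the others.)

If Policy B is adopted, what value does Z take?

Policy B (K + 20):
  K = 21 + 20 = 41
  G = 92
  F = 99 − 3·41 − 92 = -116
  Z = 99 − 2·41 − 6·92 + 3·(-116) = -883

-883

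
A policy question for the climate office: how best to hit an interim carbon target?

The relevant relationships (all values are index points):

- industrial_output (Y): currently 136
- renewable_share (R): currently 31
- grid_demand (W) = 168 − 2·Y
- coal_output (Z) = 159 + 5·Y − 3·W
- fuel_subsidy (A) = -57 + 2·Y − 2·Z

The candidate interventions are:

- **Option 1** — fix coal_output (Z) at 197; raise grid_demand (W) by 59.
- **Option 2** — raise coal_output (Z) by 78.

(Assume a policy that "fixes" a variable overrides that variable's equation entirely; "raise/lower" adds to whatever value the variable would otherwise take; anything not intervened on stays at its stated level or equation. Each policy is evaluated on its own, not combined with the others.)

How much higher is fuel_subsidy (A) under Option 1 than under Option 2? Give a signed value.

2064

Option 1 (Z := 197, W + 59):
  Y = 136
  W = 168 − 2·136 (+59 from intervention) = -45
  Z = 197
  A = -57 + 2·136 − 2·197 = -179
Option 2 (Z + 78):
  Y = 136
  W = 168 − 2·136 = -104
  Z = 159 + 5·136 − 3·(-104) (+78 from intervention) = 1229
  A = -57 + 2·136 − 2·1229 = -2243
A: -179 − (-2243) = 2064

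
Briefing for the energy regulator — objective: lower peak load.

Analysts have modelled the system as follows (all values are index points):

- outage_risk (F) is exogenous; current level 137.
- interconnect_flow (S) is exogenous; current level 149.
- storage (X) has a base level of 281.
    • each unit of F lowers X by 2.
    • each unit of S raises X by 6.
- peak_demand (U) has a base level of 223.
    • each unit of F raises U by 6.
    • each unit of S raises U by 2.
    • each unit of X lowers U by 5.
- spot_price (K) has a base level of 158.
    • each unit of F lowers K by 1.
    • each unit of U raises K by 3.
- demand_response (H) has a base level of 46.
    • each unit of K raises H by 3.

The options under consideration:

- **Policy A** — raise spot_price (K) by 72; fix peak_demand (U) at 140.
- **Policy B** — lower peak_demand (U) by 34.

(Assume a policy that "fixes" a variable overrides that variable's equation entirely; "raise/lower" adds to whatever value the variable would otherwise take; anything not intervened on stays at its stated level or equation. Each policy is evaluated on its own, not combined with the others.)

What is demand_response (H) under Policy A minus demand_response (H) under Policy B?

Policy A (K + 72, U := 140):
  F = 137
  S = 149
  X = 281 − 2·137 + 6·149 = 901
  U = 140
  K = 158 − 137 + 3·140 (+72 from intervention) = 513
  H = 46 + 3·513 = 1585
Policy B (U − 34):
  F = 137
  S = 149
  X = 281 − 2·137 + 6·149 = 901
  U = 223 + 6·137 + 2·149 − 5·901 (−34 from intervention) = -3196
  K = 158 − 137 + 3·(-3196) = -9567
  H = 46 + 3·(-9567) = -28655
H: 1585 − (-28655) = 30240

30240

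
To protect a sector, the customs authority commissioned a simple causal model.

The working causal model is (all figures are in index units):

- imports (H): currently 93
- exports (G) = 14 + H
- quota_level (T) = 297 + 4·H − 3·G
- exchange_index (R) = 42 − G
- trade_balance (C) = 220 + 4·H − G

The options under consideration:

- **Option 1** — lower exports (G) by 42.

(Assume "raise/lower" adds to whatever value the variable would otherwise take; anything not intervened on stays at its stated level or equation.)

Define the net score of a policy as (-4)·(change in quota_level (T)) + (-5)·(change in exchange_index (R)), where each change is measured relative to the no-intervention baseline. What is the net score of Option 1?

Baseline:
  H = 93
  G = 14 + 93 = 107
  T = 297 + 4·93 − 3·107 = 348
  R = 42 − 107 = -65
Option 1 (G − 42):
  H = 93
  G = 14 + 93 (−42 from intervention) = 65
  T = 297 + 4·93 − 3·65 = 474
  R = 42 − 65 = -23
ΔT = 474 − 348 = 126; ΔR = -23 − (-65) = 42
Score = (-4)·126 + (-5)·42 = -714

-714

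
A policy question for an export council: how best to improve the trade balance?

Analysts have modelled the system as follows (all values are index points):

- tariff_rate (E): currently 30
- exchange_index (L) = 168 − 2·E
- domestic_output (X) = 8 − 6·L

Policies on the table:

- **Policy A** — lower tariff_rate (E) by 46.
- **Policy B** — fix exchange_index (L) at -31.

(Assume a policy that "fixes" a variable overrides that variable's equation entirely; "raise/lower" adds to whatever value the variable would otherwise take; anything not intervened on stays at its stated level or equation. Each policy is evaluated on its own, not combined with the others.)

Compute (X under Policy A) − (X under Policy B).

-1386

Policy A (E − 46):
  E = 30 − 46 = -16
  L = 168 − 2·(-16) = 200
  X = 8 − 6·200 = -1192
Policy B (L := -31):
  E = 30
  L = -31
  X = 8 − 6·(-31) = 194
X: -1192 − 194 = -1386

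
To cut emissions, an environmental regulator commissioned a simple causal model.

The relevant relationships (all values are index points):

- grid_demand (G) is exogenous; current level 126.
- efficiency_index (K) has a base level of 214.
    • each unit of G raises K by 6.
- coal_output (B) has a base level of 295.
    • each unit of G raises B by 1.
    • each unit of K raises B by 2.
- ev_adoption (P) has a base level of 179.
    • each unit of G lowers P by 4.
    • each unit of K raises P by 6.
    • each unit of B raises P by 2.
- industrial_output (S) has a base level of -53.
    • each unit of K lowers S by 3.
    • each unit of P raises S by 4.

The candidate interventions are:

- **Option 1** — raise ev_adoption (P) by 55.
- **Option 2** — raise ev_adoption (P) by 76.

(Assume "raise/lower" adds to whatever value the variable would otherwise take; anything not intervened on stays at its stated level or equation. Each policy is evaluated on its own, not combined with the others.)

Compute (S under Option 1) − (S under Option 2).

-84

Option 1 (P + 55):
  G = 126
  K = 214 + 6·126 = 970
  B = 295 + 126 + 2·970 = 2361
  P = 179 − 4·126 + 6·970 + 2·2361 (+55 from intervention) = 10272
  S = -53 − 3·970 + 4·10272 = 38125
Option 2 (P + 76):
  G = 126
  K = 214 + 6·126 = 970
  B = 295 + 126 + 2·970 = 2361
  P = 179 − 4·126 + 6·970 + 2·2361 (+76 from intervention) = 10293
  S = -53 − 3·970 + 4·10293 = 38209
S: 38125 − 38209 = -84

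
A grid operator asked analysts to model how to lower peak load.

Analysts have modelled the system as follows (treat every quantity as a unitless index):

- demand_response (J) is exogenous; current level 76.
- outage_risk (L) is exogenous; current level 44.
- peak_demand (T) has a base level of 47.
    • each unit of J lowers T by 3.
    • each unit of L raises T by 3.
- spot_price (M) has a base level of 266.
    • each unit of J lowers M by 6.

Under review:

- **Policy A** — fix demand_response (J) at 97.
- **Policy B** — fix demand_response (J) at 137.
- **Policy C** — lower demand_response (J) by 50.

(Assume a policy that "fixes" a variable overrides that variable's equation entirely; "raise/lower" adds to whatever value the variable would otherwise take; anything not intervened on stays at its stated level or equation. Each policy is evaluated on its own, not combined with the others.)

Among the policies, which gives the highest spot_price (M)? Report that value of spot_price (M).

Policy A (J := 97):
  J = 97
  M = 266 − 6·97 = -316
Policy B (J := 137):
  J = 137
  M = 266 − 6·137 = -556
Policy C (J − 50):
  J = 76 − 50 = 26
  M = 266 − 6·26 = 110
Comparing — Policy A: M=-316, Policy B: M=-556, Policy C: M=110. Highest is 110 (Policy C).

110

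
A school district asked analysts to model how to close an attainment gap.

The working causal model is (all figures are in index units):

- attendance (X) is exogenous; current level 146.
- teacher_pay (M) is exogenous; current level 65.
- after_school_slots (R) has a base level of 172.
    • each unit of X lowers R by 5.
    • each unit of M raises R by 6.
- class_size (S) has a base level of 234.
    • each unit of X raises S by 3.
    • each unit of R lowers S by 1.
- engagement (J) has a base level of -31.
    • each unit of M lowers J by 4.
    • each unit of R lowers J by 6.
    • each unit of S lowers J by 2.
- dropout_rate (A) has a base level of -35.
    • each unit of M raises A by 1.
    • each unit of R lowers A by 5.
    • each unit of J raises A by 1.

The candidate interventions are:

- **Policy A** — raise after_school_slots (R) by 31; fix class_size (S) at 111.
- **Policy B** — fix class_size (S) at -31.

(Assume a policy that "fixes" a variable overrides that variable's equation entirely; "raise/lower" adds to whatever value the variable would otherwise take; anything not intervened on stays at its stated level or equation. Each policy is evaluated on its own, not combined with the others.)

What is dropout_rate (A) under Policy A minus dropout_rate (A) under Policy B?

-625

Policy A (R + 31, S := 111):
  X = 146
  M = 65
  R = 172 − 5·146 + 6·65 (+31 from intervention) = -137
  S = 111
  J = -31 − 4·65 − 6·(-137) − 2·111 = 309
  A = -35 + 65 − 5·(-137) + 309 = 1024
Policy B (S := -31):
  X = 146
  M = 65
  R = 172 − 5·146 + 6·65 = -168
  S = -31
  J = -31 − 4·65 − 6·(-168) − 2·(-31) = 779
  A = -35 + 65 − 5·(-168) + 779 = 1649
A: 1024 − 1649 = -625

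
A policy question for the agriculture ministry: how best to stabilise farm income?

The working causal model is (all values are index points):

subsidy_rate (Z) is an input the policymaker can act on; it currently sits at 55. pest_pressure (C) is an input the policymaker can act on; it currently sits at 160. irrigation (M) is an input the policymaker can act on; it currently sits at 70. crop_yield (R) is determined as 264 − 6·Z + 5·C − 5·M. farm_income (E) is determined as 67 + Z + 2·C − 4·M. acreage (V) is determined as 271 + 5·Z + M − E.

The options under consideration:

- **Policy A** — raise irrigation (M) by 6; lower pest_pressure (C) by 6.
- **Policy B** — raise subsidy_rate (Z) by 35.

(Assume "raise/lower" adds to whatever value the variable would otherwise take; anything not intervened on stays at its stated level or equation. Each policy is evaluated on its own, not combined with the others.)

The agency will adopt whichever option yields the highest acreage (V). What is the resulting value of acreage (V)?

Policy A (M + 6, C − 6):
  Z = 55
  C = 160 − 6 = 154
  M = 70 + 6 = 76
  E = 67 + 55 + 2·154 − 4·76 = 126
  V = 271 + 5·55 + 76 − 126 = 496
Policy B (Z + 35):
  Z = 55 + 35 = 90
  C = 160
  M = 70
  E = 67 + 90 + 2·160 − 4·70 = 197
  V = 271 + 5·90 + 70 − 197 = 594
Comparing — Policy A: V=496, Policy B: V=594. Highest is 594 (Policy B).

594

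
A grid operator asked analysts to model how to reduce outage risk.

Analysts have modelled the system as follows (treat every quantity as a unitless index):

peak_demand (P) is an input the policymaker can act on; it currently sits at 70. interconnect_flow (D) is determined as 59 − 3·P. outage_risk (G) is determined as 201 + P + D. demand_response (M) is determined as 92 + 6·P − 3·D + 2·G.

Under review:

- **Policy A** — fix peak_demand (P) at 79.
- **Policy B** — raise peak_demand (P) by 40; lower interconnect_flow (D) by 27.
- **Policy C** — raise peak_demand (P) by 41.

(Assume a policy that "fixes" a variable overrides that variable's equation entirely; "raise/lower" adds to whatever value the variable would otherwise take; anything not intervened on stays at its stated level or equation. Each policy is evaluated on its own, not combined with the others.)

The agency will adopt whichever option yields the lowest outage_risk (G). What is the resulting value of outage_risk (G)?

Policy A (P := 79):
  P = 79
  D = 59 − 3·79 = -178
  G = 201 + 79 + (-178) = 102
Policy B (P + 40, D − 27):
  P = 70 + 40 = 110
  D = 59 − 3·110 (−27 from intervention) = -298
  G = 201 + 110 + (-298) = 13
Policy C (P + 41):
  P = 70 + 41 = 111
  D = 59 − 3·111 = -274
  G = 201 + 111 + (-274) = 38
Comparing — Policy A: G=102, Policy B: G=13, Policy C: G=38. Lowest is 13 (Policy B).

13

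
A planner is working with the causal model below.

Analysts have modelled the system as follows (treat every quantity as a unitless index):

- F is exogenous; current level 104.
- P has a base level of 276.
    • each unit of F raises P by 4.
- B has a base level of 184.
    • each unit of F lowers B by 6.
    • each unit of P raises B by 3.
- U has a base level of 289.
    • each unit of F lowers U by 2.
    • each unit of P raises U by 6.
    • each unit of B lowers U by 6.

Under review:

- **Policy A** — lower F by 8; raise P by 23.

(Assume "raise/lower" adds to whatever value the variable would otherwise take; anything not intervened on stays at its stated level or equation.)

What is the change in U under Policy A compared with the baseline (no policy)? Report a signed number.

Baseline:
  F = 104
  P = 276 + 4·104 = 692
  B = 184 − 6·104 + 3·692 = 1636
  U = 289 − 2·104 + 6·692 − 6·1636 = -5583
Policy A (F − 8, P + 23):
  F = 104 − 8 = 96
  P = 276 + 4·96 (+23 from intervention) = 683
  B = 184 − 6·96 + 3·683 = 1657
  U = 289 − 2·96 + 6·683 − 6·1657 = -5747
Change in U: -5747 − (-5583) = -164

-164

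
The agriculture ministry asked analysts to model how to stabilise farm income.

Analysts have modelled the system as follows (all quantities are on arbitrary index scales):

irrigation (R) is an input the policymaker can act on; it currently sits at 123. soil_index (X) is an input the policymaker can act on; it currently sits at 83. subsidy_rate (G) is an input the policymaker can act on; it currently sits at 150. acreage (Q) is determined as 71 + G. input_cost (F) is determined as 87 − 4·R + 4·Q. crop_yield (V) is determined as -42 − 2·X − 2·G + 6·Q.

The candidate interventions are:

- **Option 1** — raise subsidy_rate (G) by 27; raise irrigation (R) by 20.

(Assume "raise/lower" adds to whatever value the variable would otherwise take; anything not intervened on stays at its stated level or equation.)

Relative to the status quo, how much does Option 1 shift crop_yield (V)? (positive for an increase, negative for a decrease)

108

Baseline:
  X = 83
  G = 150
  Q = 71 + 150 = 221
  V = -42 − 2·83 − 2·150 + 6·221 = 818
Option 1 (G + 27, R + 20):
  X = 83
  G = 150 + 27 = 177
  Q = 71 + 177 = 248
  V = -42 − 2·83 − 2·177 + 6·248 = 926
Change in V: 926 − 818 = 108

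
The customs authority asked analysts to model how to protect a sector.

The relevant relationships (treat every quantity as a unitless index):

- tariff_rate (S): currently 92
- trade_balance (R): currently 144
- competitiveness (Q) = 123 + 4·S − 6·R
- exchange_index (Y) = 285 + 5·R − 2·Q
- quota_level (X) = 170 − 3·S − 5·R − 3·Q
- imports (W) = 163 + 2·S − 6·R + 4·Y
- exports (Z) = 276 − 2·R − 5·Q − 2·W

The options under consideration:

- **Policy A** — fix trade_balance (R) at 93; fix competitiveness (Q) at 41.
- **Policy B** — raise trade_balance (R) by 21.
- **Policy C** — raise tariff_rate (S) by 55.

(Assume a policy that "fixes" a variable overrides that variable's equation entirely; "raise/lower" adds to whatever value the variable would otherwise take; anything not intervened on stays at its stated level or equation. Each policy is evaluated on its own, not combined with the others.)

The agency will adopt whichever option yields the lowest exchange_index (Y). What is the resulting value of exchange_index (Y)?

Policy A (R := 93, Q := 41):
  S = 92
  R = 93
  Q = 41
  Y = 285 + 5·93 − 2·41 = 668
Policy B (R + 21):
  S = 92
  R = 144 + 21 = 165
  Q = 123 + 4·92 − 6·165 = -499
  Y = 285 + 5·165 − 2·(-499) = 2108
Policy C (S + 55):
  S = 92 + 55 = 147
  R = 144
  Q = 123 + 4·147 − 6·144 = -153
  Y = 285 + 5·144 − 2·(-153) = 1311
Comparing — Policy A: Y=668, Policy B: Y=2108, Policy C: Y=1311. Lowest is 668 (Policy A).

668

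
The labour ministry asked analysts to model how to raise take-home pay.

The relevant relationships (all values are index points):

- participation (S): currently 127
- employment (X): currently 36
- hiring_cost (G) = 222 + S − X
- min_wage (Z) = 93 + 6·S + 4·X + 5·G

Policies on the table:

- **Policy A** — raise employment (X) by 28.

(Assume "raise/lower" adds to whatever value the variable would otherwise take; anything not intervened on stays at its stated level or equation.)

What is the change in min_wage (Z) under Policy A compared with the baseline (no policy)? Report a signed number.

-28

Baseline:
  S = 127
  X = 36
  G = 222 + 127 − 36 = 313
  Z = 93 + 6·127 + 4·36 + 5·313 = 2564
Policy A (X + 28):
  S = 127
  X = 36 + 28 = 64
  G = 222 + 127 − 64 = 285
  Z = 93 + 6·127 + 4·64 + 5·285 = 2536
Change in Z: 2536 − 2564 = -28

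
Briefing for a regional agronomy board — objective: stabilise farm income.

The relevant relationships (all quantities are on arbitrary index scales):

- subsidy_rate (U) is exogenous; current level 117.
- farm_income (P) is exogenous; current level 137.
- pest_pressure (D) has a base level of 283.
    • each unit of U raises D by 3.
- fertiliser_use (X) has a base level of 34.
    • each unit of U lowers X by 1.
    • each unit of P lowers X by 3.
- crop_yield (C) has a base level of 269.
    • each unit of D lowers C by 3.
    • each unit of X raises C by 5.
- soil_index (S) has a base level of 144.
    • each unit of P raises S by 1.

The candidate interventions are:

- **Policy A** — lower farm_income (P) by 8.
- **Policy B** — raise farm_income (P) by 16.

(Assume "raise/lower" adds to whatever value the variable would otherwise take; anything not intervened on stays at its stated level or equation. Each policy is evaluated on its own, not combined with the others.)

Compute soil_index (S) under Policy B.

297

Policy B (P + 16):
  P = 137 + 16 = 153
  S = 144 + 153 = 297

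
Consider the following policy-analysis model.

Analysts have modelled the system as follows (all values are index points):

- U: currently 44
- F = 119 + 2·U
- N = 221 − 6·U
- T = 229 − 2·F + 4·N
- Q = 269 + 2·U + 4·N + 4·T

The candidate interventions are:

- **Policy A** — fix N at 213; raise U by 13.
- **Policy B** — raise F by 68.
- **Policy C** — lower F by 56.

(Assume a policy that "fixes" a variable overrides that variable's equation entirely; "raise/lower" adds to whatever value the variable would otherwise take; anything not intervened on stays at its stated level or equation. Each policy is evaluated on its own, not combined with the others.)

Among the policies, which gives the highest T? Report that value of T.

Policy A (N := 213, U + 13):
  U = 44 + 13 = 57
  F = 119 + 2·57 = 233
  N = 213
  T = 229 − 2·233 + 4·213 = 615
Policy B (F + 68):
  U = 44
  F = 119 + 2·44 (+68 from intervention) = 275
  N = 221 − 6·44 = -43
  T = 229 − 2·275 + 4·(-43) = -493
Policy C (F − 56):
  U = 44
  F = 119 + 2·44 (−56 from intervention) = 151
  N = 221 − 6·44 = -43
  T = 229 − 2·151 + 4·(-43) = -245
Comparing — Policy A: T=615, Policy B: T=-493, Policy C: T=-245. Highest is 615 (Policy A).

615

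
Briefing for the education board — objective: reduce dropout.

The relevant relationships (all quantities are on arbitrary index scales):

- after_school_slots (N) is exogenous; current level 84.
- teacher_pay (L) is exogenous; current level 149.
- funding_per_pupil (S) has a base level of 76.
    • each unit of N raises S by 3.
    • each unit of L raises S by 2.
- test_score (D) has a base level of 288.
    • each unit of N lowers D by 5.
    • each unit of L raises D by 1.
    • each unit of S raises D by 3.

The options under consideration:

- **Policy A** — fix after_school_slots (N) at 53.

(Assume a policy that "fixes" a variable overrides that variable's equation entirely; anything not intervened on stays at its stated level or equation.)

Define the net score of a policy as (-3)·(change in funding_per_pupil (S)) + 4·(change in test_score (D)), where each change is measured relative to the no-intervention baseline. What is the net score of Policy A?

-217

Baseline:
  N = 84
  L = 149
  S = 76 + 3·84 + 2·149 = 626
  D = 288 − 5·84 + 149 + 3·626 = 1895
Policy A (N := 53):
  N = 53
  L = 149
  S = 76 + 3·53 + 2·149 = 533
  D = 288 − 5·53 + 149 + 3·533 = 1771
ΔS = 533 − 626 = -93; ΔD = 1771 − 1895 = -124
Score = (-3)·(-93) + 4·(-124) = -217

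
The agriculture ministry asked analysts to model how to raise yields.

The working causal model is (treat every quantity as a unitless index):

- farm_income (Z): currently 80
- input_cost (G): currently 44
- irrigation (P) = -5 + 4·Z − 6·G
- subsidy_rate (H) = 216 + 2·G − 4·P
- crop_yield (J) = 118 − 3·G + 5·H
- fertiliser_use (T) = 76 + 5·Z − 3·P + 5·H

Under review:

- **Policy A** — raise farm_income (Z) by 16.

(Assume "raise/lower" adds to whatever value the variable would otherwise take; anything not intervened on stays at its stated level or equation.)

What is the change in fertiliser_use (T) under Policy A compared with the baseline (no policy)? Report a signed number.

Baseline:
  Z = 80
  G = 44
  P = -5 + 4·80 − 6·44 = 51
  H = 216 + 2·44 − 4·51 = 100
  T = 76 + 5·80 − 3·51 + 5·100 = 823
Policy A (Z + 16):
  Z = 80 + 16 = 96
  G = 44
  P = -5 + 4·96 − 6·44 = 115
  H = 216 + 2·44 − 4·115 = -156
  T = 76 + 5·96 − 3·115 + 5·(-156) = -569
Change in T: -569 − 823 = -1392

-1392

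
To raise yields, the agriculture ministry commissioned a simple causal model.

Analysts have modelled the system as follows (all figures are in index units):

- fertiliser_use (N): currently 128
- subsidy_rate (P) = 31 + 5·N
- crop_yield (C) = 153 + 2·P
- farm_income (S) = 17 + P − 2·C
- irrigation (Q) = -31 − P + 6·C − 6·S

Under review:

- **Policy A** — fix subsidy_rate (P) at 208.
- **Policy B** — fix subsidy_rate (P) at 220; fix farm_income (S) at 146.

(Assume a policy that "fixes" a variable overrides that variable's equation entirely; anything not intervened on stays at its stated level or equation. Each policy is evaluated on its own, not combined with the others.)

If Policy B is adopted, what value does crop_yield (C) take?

Policy B (P := 220, S := 146):
  N = 128
  P = 220
  C = 153 + 2·220 = 593

593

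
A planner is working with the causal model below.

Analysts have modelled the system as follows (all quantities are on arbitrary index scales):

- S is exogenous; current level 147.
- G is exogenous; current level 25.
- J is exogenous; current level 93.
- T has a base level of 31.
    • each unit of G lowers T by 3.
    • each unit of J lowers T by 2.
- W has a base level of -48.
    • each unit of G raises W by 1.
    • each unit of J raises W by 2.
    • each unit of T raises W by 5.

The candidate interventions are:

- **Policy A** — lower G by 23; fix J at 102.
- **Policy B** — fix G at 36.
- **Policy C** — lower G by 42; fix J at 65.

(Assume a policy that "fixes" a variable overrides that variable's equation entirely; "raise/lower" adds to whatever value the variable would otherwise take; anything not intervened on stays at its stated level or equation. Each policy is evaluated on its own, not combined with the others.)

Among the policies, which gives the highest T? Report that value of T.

-48

Policy A (G − 23, J := 102):
  G = 25 − 23 = 2
  J = 102
  T = 31 − 3·2 − 2·102 = -179
Policy B (G := 36):
  G = 36
  J = 93
  T = 31 − 3·36 − 2·93 = -263
Policy C (G − 42, J := 65):
  G = 25 − 42 = -17
  J = 65
  T = 31 − 3·(-17) − 2·65 = -48
Comparing — Policy A: T=-179, Policy B: T=-263, Policy C: T=-48. Highest is -48 (Policy C).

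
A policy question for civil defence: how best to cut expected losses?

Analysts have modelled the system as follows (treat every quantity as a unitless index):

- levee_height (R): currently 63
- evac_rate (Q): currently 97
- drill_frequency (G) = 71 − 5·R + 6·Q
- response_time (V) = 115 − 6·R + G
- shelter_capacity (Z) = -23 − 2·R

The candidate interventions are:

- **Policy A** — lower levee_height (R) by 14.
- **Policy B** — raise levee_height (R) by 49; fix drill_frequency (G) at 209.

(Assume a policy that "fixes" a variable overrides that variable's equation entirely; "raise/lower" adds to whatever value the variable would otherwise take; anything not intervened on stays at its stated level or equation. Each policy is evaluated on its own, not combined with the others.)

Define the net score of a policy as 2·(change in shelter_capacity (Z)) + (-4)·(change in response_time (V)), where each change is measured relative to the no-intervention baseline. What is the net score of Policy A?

Baseline:
  R = 63
  Q = 97
  G = 71 − 5·63 + 6·97 = 338
  V = 115 − 6·63 + 338 = 75
  Z = -23 − 2·63 = -149
Policy A (R − 14):
  R = 63 − 14 = 49
  Q = 97
  G = 71 − 5·49 + 6·97 = 408
  V = 115 − 6·49 + 408 = 229
  Z = -23 − 2·49 = -121
ΔZ = -121 − (-149) = 28; ΔV = 229 − 75 = 154
Score = 2·28 + (-4)·154 = -560

-560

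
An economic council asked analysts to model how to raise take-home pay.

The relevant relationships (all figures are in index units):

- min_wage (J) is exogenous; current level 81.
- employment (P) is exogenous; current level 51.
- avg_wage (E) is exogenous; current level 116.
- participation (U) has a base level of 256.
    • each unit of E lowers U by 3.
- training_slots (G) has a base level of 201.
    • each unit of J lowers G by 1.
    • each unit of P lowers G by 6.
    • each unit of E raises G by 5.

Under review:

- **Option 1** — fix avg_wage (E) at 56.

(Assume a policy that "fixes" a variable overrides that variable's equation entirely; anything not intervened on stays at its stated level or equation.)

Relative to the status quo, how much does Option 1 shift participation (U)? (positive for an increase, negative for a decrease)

180

Baseline:
  E = 116
  U = 256 − 3·116 = -92
Option 1 (E := 56):
  E = 56
  U = 256 − 3·56 = 88
Change in U: 88 − (-92) = 180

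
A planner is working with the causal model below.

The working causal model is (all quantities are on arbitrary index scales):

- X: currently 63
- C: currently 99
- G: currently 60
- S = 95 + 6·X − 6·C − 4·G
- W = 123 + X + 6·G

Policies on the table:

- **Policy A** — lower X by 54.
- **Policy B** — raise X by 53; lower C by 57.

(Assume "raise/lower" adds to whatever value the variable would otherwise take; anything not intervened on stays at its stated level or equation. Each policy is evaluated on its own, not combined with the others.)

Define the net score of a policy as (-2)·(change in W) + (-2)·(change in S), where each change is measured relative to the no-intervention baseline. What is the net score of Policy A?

Baseline:
  X = 63
  C = 99
  G = 60
  S = 95 + 6·63 − 6·99 − 4·60 = -361
  W = 123 + 63 + 6·60 = 546
Policy A (X − 54):
  X = 63 − 54 = 9
  C = 99
  G = 60
  S = 95 + 6·9 − 6·99 − 4·60 = -685
  W = 123 + 9 + 6·60 = 492
ΔW = 492 − 546 = -54; ΔS = -685 − (-361) = -324
Score = (-2)·(-54) + (-2)·(-324) = 756

756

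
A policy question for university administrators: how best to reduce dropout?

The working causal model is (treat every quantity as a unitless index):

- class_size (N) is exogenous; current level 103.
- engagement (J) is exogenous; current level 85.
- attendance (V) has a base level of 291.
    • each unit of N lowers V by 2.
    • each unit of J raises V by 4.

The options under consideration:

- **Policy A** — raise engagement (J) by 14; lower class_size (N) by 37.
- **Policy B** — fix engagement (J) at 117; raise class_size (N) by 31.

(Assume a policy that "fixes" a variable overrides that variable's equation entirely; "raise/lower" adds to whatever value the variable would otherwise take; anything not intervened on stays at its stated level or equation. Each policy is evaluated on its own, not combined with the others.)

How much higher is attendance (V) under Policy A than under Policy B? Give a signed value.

Policy A (J + 14, N − 37):
  N = 103 − 37 = 66
  J = 85 + 14 = 99
  V = 291 − 2·66 + 4·99 = 555
Policy B (J := 117, N + 31):
  N = 103 + 31 = 134
  J = 117
  V = 291 − 2·134 + 4·117 = 491
V: 555 − 491 = 64

64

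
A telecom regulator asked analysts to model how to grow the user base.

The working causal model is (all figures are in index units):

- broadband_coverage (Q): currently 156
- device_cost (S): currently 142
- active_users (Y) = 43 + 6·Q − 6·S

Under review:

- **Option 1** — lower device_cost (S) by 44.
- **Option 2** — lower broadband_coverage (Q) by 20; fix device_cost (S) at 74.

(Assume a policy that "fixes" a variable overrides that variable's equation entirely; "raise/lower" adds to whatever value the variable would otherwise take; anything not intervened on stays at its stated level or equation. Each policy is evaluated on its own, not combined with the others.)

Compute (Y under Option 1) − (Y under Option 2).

-24

Option 1 (S − 44):
  Q = 156
  S = 142 − 44 = 98
  Y = 43 + 6·156 − 6·98 = 391
Option 2 (Q − 20, S := 74):
  Q = 156 − 20 = 136
  S = 74
  Y = 43 + 6·136 − 6·74 = 415
Y: 391 − 415 = -24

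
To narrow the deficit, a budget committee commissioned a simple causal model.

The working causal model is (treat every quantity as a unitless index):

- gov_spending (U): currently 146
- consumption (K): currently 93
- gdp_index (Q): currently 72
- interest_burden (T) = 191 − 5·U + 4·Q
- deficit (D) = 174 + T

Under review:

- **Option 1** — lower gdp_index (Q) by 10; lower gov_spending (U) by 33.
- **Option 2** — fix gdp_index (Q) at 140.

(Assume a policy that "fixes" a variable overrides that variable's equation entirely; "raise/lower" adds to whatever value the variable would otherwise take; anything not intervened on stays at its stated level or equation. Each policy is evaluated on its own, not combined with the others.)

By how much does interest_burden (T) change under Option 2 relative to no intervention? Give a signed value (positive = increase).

Baseline:
  U = 146
  Q = 72
  T = 191 − 5·146 + 4·72 = -251
Option 2 (Q := 140):
  U = 146
  Q = 140
  T = 191 − 5·146 + 4·140 = 21
Change in T: 21 − (-251) = 272

272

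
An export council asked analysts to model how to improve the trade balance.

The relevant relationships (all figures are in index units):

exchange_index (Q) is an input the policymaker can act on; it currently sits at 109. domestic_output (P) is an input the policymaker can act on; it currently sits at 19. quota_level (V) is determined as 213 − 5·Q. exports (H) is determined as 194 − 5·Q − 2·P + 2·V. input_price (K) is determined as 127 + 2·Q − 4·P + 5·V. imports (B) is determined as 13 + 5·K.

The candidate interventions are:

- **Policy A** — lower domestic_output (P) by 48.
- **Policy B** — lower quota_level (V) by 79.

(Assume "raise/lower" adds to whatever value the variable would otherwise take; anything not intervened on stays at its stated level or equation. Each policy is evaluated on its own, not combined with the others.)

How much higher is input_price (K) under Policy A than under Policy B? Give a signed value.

Policy A (P − 48):
  Q = 109
  P = 19 − 48 = -29
  V = 213 − 5·109 = -332
  K = 127 + 2·109 − 4·(-29) + 5·(-332) = -1199
Policy B (V − 79):
  Q = 109
  P = 19
  V = 213 − 5·109 (−79 from intervention) = -411
  K = 127 + 2·109 − 4·19 + 5·(-411) = -1786
K: -1199 − (-1786) = 587

587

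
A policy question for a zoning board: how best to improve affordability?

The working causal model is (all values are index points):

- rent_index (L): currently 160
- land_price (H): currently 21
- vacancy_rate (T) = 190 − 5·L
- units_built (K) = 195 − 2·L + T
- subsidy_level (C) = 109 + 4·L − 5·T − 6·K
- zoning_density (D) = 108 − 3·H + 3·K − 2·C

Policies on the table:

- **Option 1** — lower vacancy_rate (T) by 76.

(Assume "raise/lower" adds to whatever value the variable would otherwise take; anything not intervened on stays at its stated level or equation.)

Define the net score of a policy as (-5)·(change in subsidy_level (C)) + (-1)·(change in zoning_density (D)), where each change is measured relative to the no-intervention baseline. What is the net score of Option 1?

-2280

Baseline:
  L = 160
  H = 21
  T = 190 − 5·160 = -610
  K = 195 − 2·160 + (-610) = -735
  C = 109 + 4·160 − 5·(-610) − 6·(-735) = 8209
  D = 108 − 3·21 + 3·(-735) − 2·8209 = -18578
Option 1 (T − 76):
  L = 160
  H = 21
  T = 190 − 5·160 (−76 from intervention) = -686
  K = 195 − 2·160 + (-686) = -811
  C = 109 + 4·160 − 5·(-686) − 6·(-811) = 9045
  D = 108 − 3·21 + 3·(-811) − 2·9045 = -20478
ΔC = 9045 − 8209 = 836; ΔD = -20478 − (-18578) = -1900
Score = (-5)·836 + (-1)·(-1900) = -2280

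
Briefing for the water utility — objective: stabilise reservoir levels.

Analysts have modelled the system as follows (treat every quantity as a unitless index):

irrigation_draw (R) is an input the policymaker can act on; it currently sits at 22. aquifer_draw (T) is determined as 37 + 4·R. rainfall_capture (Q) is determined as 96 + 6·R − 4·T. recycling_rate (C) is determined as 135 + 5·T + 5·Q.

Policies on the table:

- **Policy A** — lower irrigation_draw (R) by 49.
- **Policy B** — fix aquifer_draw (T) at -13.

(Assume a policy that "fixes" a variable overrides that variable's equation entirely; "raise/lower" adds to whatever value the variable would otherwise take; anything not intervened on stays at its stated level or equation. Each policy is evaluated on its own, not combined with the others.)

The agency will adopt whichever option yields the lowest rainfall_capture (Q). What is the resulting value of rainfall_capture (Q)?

Policy A (R − 49):
  R = 22 − 49 = -27
  T = 37 + 4·(-27) = -71
  Q = 96 + 6·(-27) − 4·(-71) = 218
Policy B (T := -13):
  R = 22
  T = -13
  Q = 96 + 6·22 − 4·(-13) = 280
Comparing — Policy A: Q=218, Policy B: Q=280. Lowest is 218 (Policy A).

218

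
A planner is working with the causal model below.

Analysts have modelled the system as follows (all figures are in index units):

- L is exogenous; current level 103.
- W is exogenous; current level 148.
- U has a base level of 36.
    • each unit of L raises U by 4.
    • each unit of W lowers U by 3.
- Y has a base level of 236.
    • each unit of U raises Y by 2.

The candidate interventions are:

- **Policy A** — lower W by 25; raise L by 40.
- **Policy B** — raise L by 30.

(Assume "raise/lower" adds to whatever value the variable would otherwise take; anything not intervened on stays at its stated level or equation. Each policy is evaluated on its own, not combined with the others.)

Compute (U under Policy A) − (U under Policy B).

115

Policy A (W − 25, L + 40):
  L = 103 + 40 = 143
  W = 148 − 25 = 123
  U = 36 + 4·143 − 3·123 = 239
Policy B (L + 30):
  L = 103 + 30 = 133
  W = 148
  U = 36 + 4·133 − 3·148 = 124
U: 239 − 124 = 115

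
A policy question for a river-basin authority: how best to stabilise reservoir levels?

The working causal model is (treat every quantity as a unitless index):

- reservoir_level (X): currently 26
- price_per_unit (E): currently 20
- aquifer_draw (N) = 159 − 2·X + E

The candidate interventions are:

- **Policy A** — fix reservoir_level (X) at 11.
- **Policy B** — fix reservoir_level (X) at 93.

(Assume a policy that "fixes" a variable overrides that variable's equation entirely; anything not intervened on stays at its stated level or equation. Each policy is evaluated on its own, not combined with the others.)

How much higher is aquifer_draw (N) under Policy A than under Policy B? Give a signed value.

164

Policy A (X := 11):
  X = 11
  E = 20
  N = 159 − 2·11 + 20 = 157
Policy B (X := 93):
  X = 93
  E = 20
  N = 159 − 2·93 + 20 = -7
N: 157 − (-7) = 164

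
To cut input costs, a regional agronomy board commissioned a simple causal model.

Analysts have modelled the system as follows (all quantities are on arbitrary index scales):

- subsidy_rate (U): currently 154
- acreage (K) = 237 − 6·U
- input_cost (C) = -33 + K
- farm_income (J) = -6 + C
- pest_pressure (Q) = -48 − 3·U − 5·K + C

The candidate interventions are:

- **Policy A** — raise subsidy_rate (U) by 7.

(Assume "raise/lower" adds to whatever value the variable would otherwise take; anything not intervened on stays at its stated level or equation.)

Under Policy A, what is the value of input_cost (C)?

-762

Policy A (U + 7):
  U = 154 + 7 = 161
  K = 237 − 6·161 = -729
  C = -33 + (-729) = -762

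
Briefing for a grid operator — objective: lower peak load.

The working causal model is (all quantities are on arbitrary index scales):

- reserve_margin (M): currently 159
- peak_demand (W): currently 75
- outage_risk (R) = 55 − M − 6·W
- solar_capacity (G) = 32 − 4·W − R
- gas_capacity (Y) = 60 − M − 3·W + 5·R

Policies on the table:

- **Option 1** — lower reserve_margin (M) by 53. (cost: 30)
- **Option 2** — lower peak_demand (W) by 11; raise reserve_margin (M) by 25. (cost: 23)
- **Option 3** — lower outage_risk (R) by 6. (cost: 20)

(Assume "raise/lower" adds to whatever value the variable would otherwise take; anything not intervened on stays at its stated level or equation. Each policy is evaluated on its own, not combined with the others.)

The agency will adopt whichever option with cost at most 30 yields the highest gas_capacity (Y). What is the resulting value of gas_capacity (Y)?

-2776

Option 1 (M − 53):
  M = 159 − 53 = 106
  W = 75
  R = 55 − 106 − 6·75 = -501
  Y = 60 − 106 − 3·75 + 5·(-501) = -2776
Option 2 (W − 11, M + 25):
  M = 159 + 25 = 184
  W = 75 − 11 = 64
  R = 55 − 184 − 6·64 = -513
  Y = 60 − 184 − 3·64 + 5·(-513) = -2881
Option 3 (R − 6):
  M = 159
  W = 75
  R = 55 − 159 − 6·75 (−6 from intervention) = -560
  Y = 60 − 159 − 3·75 + 5·(-560) = -3124
Comparing — Option 1: Y=-2776, Option 2: Y=-2881, Option 3: Y=-3124. Highest is -2776 (Option 1).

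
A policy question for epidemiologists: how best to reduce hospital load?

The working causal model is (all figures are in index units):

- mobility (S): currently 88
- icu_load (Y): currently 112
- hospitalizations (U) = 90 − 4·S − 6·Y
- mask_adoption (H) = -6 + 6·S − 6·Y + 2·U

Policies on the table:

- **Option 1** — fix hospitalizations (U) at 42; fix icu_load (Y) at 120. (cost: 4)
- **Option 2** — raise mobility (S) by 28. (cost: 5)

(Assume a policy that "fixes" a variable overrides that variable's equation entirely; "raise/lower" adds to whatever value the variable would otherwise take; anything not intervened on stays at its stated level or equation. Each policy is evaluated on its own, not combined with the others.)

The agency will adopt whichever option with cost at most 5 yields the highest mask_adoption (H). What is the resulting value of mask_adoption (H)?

Option 1 (U := 42, Y := 120):
  S = 88
  Y = 120
  U = 42
  H = -6 + 6·88 − 6·120 + 2·42 = -114
Option 2 (S + 28):
  S = 88 + 28 = 116
  Y = 112
  U = 90 − 4·116 − 6·112 = -1046
  H = -6 + 6·116 − 6·112 + 2·(-1046) = -2074
Comparing — Option 1: H=-114, Option 2: H=-2074. Highest is -114 (Option 1).

-114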